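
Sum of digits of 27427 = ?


2 + 7 + 4 + 2 + 7 = 22


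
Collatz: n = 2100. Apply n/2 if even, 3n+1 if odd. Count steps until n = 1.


2100 → 1050 → 525 → 1576 → 788 → 394 → 197 → 592 → 296 → 148 → 74 → 37 → 112 → 56 → 28 → 14 → 7 → 22 → 11 → 34 → 17 → 52 → 26 → 13 → 40 → 20 → 10 → 5 → 16 → 8 → 4 → 2 → 1
Total steps = 32

32 steps


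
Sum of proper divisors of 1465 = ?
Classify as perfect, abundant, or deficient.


Proper divisors: 1, 5, 293
Sum = 1 + 5 + 293 = 299
299 < 1465 → deficient

s(1465) = 299 (deficient)


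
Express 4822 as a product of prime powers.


4822 / 2 = 2411
2411 / 2411 = 1
4822 = 2 × 2411


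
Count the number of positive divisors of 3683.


3683 = 29^1 × 127^1
d(3683) = (1+1) × (1+1) = 4

4 divisors


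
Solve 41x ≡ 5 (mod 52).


GCD(41, 52) = 1, unique solution
a^(-1) mod 52 = 33
x = 33 * 5 mod 52 = 9

x ≡ 9 (mod 52)


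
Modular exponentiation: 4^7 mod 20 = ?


4^1 mod 20 = 4
4^2 mod 20 = 16
4^3 mod 20 = 4
4^4 mod 20 = 16
4^5 mod 20 = 4
4^6 mod 20 = 16
4^7 mod 20 = 4


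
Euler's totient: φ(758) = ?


758 = 2 × 379
Prime factors: 2, 379
φ(758) = 758 × (1-1/2) × (1-1/379)
= 758 × 1/2 × 378/379 = 378

φ(758) = 378


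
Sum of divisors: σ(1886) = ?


Divisors of 1886: 1, 2, 23, 41, 46, 82, 943, 1886
Sum = 1 + 2 + 23 + 41 + 46 + 82 + 943 + 1886 = 3024

σ(1886) = 3024


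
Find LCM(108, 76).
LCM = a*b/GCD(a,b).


GCD(108, 76) = 4
LCM = 108*76/4 = 8208/4 = 2052

LCM = 2052


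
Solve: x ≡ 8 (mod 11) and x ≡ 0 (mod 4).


M = 11*4 = 44
M1 = M/11 = 4, M2 = M/4 = 11
M1^(-1) mod 11 = 3, M2^(-1) mod 4 = 3
x = 8*4*3 + 0*11*3 = 96
96 mod 44 = 8
Check: 8 mod 11 = 8 ✓, 8 mod 4 = 0 ✓

x ≡ 8 (mod 44)


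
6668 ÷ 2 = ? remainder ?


6668 = 2 * 3334 + 0
Check: 6668 + 0 = 6668

q = 3334, r = 0


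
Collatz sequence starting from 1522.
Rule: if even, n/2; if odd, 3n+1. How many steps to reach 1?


1522 → 761 → 2284 → 1142 → 571 → 1714 → 857 → 2572 → 1286 → 643 → 1930 → 965 → 2896 → 1448 → 724 → 362 → 181 → 544 → 272 → 136 → 68 → 34 → 17 → 52 → 26 → 13 → 40 → 20 → 10 → 5 → 16 → 8 → 4 → 2 → 1
Total steps = 34

34 steps


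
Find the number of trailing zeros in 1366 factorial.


floor(1366/5) = 273
floor(1366/25) = 54
floor(1366/125) = 10
floor(1366/625) = 2
Total = 339

339 trailing zeros


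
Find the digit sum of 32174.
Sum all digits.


3 + 2 + 1 + 7 + 4 = 17


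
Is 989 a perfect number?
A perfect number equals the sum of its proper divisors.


Proper divisors of 989: 1, 23, 43
Sum = 1 + 23 + 43 = 67

No, 989 is not perfect (67 ≠ 989)


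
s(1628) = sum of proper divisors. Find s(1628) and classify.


Proper divisors: 1, 2, 4, 11, 22, 37, 44, 74, 148, 407, 814
Sum = 1 + 2 + 4 + 11 + 22 + 37 + 44 + 74 + 148 + 407 + 814 = 1564
1564 < 1628 → deficient

s(1628) = 1564 (deficient)


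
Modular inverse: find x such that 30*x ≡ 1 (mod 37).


Use the extended Euclidean algorithm on (37, 30); each row r = 37*s + 30*t:
r=37, s=1, t=0
r=30, s=0, t=1
q=1: r=7, s=1, t=-1   [37*(1) + 30*(-1) = 7]
q=4: r=2, s=-4, t=5   [37*(-4) + 30*(5) = 2]
q=3: r=1, s=13, t=-16   [37*(13) + 30*(-16) = 1]
q=2: r=0, s=-30, t=37   [37*(-30) + 30*(37) = 0]
GCD = 1 with t = -16, so 30*(-16) ≡ 1 (mod 37)
Inverse = -16 mod 37 = 21
Check: 30 * 21 = 630 ≡ 1 (mod 37)

30^(-1) ≡ 21 (mod 37)


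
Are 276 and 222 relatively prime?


Euclidean algorithm:
276 = 1 * 222 + 54
222 = 4 * 54 + 6
54 = 9 * 6 + 0
GCD(276, 222) = 6

No, not coprime (GCD = 6)


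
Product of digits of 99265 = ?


9 × 9 × 2 × 6 × 5 = 4860


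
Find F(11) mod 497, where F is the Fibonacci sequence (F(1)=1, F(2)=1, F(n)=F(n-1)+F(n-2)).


F(k) mod 497 for k=1..11:
1, 1, 2, 3, 5, 8, 13, 21, 34, 55, 89
F(11) mod 497 = 89


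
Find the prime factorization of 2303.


2303 / 7 = 329
329 / 7 = 47
47 / 47 = 1
2303 = 7^2 × 47


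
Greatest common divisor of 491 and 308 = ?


491 = 1 * 308 + 183
308 = 1 * 183 + 125
183 = 1 * 125 + 58
125 = 2 * 58 + 9
58 = 6 * 9 + 4
9 = 2 * 4 + 1
4 = 4 * 1 + 0
GCD = 1


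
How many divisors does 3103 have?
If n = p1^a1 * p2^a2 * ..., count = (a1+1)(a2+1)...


3103 = 29^1 × 107^1
d(3103) = (1+1) × (1+1) = 4

4 divisors


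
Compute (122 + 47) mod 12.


122 + 47 = 169
169 mod 12 = 1


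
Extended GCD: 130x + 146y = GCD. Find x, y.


Tabular extended Euclidean (each row: r = 130*s + 146*t):
r=130, s=1, t=0
r=146, s=0, t=1
q=0: r=130, s=1, t=0   [130*(1) + 146*(0) = 130]
q=1: r=16, s=-1, t=1   [130*(-1) + 146*(1) = 16]
q=8: r=2, s=9, t=-8   [130*(9) + 146*(-8) = 2]
q=8: r=0, s=-73, t=65   [130*(-73) + 146*(65) = 0]
GCD = 2; from the row with r=2: x=9, y=-8
Check: 130*(9) + 146*(-8) = 1170 - 1168 = 2

GCD = 2, x = 9, y = -8


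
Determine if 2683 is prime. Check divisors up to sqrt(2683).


Check divisors up to sqrt(2683) = 51.7977
No divisors found.
2683 is prime.

Yes, 2683 is prime


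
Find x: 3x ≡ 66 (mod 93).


GCD(3, 93) = 3 divides 66
Divide: 1x ≡ 22 (mod 31)
x ≡ 22 (mod 31)


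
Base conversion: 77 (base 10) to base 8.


77 (base 10) = 77 (decimal)
77 (decimal) = 115 (base 8)


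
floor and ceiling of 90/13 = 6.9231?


90/13 = 6.9231
floor = 6
ceil = 7

floor = 6, ceil = 7


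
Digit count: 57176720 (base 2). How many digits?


57176720 in base 2 = 11011010000111001010010000
Number of digits = 26

26 digits (base 2)


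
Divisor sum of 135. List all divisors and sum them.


Divisors of 135: 1, 3, 5, 9, 15, 27, 45, 135
Sum = 1 + 3 + 5 + 9 + 15 + 27 + 45 + 135 = 240

σ(135) = 240


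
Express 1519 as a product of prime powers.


1519 / 7 = 217
217 / 7 = 31
31 / 31 = 1
1519 = 7^2 × 31


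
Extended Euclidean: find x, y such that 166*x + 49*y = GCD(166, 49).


Tabular extended Euclidean (each row: r = 166*s + 49*t):
r=166, s=1, t=0
r=49, s=0, t=1
q=3: r=19, s=1, t=-3   [166*(1) + 49*(-3) = 19]
q=2: r=11, s=-2, t=7   [166*(-2) + 49*(7) = 11]
q=1: r=8, s=3, t=-10   [166*(3) + 49*(-10) = 8]
q=1: r=3, s=-5, t=17   [166*(-5) + 49*(17) = 3]
q=2: r=2, s=13, t=-44   [166*(13) + 49*(-44) = 2]
q=1: r=1, s=-18, t=61   [166*(-18) + 49*(61) = 1]
q=2: r=0, s=49, t=-166   [166*(49) + 49*(-166) = 0]
GCD = 1; from the row with r=1: x=-18, y=61
Check: 166*(-18) + 49*(61) = -2988 + 2989 = 1

GCD = 1, x = -18, y = 61


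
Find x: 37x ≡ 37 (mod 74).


GCD(37, 74) = 37 divides 37
Divide: 1x ≡ 1 (mod 2)
x ≡ 1 (mod 2)


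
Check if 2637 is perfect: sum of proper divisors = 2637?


Proper divisors of 2637: 1, 3, 9, 293, 879
Sum = 1 + 3 + 9 + 293 + 879 = 1185

No, 2637 is not perfect (1185 ≠ 2637)


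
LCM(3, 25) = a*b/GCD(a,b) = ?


GCD(3, 25) = 1
LCM = 3*25/1 = 75/1 = 75

LCM = 75


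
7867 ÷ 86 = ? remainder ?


7867 = 86 * 91 + 41
Check: 7826 + 41 = 7867

q = 91, r = 41


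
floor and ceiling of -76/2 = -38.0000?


-76/2 = -38.0000
floor = -38
ceil = -38

floor = -38, ceil = -38


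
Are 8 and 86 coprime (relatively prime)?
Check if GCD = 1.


Euclidean algorithm:
86 = 10 * 8 + 6
8 = 1 * 6 + 2
6 = 3 * 2 + 0
GCD(8, 86) = 2

No, not coprime (GCD = 2)


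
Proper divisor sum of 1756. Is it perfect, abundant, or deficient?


Proper divisors: 1, 2, 4, 439, 878
Sum = 1 + 2 + 4 + 439 + 878 = 1324
1324 < 1756 → deficient

s(1756) = 1324 (deficient)


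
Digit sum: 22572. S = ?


2 + 2 + 5 + 7 + 2 = 18


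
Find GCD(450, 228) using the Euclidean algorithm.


450 = 1 * 228 + 222
228 = 1 * 222 + 6
222 = 37 * 6 + 0
GCD = 6


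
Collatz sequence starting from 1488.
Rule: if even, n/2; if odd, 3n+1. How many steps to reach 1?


1488 → 744 → 372 → 186 → 93 → 280 → 140 → 70 → 35 → 106 → 53 → 160 → 80 → 40 → 20 → 10 → 5 → 16 → 8 → 4 → 2 → 1
Total steps = 21

21 steps


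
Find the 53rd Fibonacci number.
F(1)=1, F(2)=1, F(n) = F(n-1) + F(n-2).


Sequence: 1, 1, 2, 3, 5, 8, 13, 21, 34, 55, 89, 144, 233, 377, 610, 987, 1597, 2584, 4181, 6765, 10946, 17711, 28657, 46368, 75025, 121393, 196418, 317811, 514229, 832040, 1346269, 2178309, 3524578, 5702887, 9227465, 14930352, 24157817, 39088169, 63245986, 102334155, 165580141, 267914296, 433494437, 701408733, 1134903170, 1836311903, 2971215073, 4807526976, 7778742049, 12586269025, 20365011074, 32951280099, 53316291173
F(53) = 53316291173


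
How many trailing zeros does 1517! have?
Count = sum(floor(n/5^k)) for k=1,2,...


floor(1517/5) = 303
floor(1517/25) = 60
floor(1517/125) = 12
floor(1517/625) = 2
Total = 377

377 trailing zeros


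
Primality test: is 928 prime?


928 / 2 = 464 (exact division)
928 is NOT prime.

No, 928 is not prime


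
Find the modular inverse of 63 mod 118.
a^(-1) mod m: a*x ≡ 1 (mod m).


Use the extended Euclidean algorithm on (118, 63); each row r = 118*s + 63*t:
r=118, s=1, t=0
r=63, s=0, t=1
q=1: r=55, s=1, t=-1   [118*(1) + 63*(-1) = 55]
q=1: r=8, s=-1, t=2   [118*(-1) + 63*(2) = 8]
q=6: r=7, s=7, t=-13   [118*(7) + 63*(-13) = 7]
q=1: r=1, s=-8, t=15   [118*(-8) + 63*(15) = 1]
q=7: r=0, s=63, t=-118   [118*(63) + 63*(-118) = 0]
GCD = 1 with t = 15, so 63*(15) ≡ 1 (mod 118)
Inverse = 15 mod 118 = 15
Check: 63 * 15 = 945 ≡ 1 (mod 118)

63^(-1) ≡ 15 (mod 118)


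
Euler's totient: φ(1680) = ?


1680 = 2^4 × 3 × 5 × 7
Prime factors: 2, 3, 5, 7
φ(1680) = 1680 × (1-1/2) × (1-1/3) × (1-1/5) × (1-1/7)
= 1680 × 1/2 × 2/3 × 4/5 × 6/7 = 384

φ(1680) = 384


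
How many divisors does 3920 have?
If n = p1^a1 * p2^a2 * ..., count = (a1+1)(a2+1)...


3920 = 2^4 × 5^1 × 7^2
d(3920) = (4+1) × (1+1) × (2+1) = 30

30 divisors


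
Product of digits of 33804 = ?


3 × 3 × 8 × 0 × 4 = 0


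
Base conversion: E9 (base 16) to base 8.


E9 (base 16) = 233 (decimal)
233 (decimal) = 351 (base 8)


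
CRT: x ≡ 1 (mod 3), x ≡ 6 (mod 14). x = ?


M = 3*14 = 42
M1 = M/3 = 14, M2 = M/14 = 3
M1^(-1) mod 3 = 2, M2^(-1) mod 14 = 5
x = 1*14*2 + 6*3*5 = 118
118 mod 42 = 34
Check: 34 mod 3 = 1 ✓, 34 mod 14 = 6 ✓

x ≡ 34 (mod 42)


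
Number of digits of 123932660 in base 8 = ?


123932660 in base 8 = 730607764
Number of digits = 9

9 digits (base 8)


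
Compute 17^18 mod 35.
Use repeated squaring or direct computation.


17^1 mod 35 = 17
17^2 mod 35 = 9
17^3 mod 35 = 13
17^4 mod 35 = 11
17^5 mod 35 = 12
17^6 mod 35 = 29
17^7 mod 35 = 3
17^8 mod 35 = 16
17^9 mod 35 = 27
17^10 mod 35 = 4
17^11 mod 35 = 33
17^12 mod 35 = 1
17^13 mod 35 = 17
17^14 mod 35 = 9
17^15 mod 35 = 13
17^16 mod 35 = 11
17^17 mod 35 = 12
17^18 mod 35 = 29


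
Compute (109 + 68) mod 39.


109 + 68 = 177
177 mod 39 = 21


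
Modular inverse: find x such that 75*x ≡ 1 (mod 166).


Use the extended Euclidean algorithm on (166, 75); each row r = 166*s + 75*t:
r=166, s=1, t=0
r=75, s=0, t=1
q=2: r=16, s=1, t=-2   [166*(1) + 75*(-2) = 16]
q=4: r=11, s=-4, t=9   [166*(-4) + 75*(9) = 11]
q=1: r=5, s=5, t=-11   [166*(5) + 75*(-11) = 5]
q=2: r=1, s=-14, t=31   [166*(-14) + 75*(31) = 1]
q=5: r=0, s=75, t=-166   [166*(75) + 75*(-166) = 0]
GCD = 1 with t = 31, so 75*(31) ≡ 1 (mod 166)
Inverse = 31 mod 166 = 31
Check: 75 * 31 = 2325 ≡ 1 (mod 166)

75^(-1) ≡ 31 (mod 166)


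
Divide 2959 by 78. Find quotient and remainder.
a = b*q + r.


2959 = 78 * 37 + 73
Check: 2886 + 73 = 2959

q = 37, r = 73


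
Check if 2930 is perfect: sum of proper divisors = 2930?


Proper divisors of 2930: 1, 2, 5, 10, 293, 586, 1465
Sum = 1 + 2 + 5 + 10 + 293 + 586 + 1465 = 2362

No, 2930 is not perfect (2362 ≠ 2930)


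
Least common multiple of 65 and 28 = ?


GCD(65, 28) = 1
LCM = 65*28/1 = 1820/1 = 1820

LCM = 1820


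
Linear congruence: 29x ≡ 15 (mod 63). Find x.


GCD(29, 63) = 1, unique solution
a^(-1) mod 63 = 50
x = 50 * 15 mod 63 = 57

x ≡ 57 (mod 63)


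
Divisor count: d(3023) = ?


3023 = 3023^1
d(3023) = (1+1) = 2

2 divisors


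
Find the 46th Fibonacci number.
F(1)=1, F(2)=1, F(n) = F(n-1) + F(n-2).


Sequence: 1, 1, 2, 3, 5, 8, 13, 21, 34, 55, 89, 144, 233, 377, 610, 987, 1597, 2584, 4181, 6765, 10946, 17711, 28657, 46368, 75025, 121393, 196418, 317811, 514229, 832040, 1346269, 2178309, 3524578, 5702887, 9227465, 14930352, 24157817, 39088169, 63245986, 102334155, 165580141, 267914296, 433494437, 701408733, 1134903170, 1836311903
F(46) = 1836311903


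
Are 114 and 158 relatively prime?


Euclidean algorithm:
158 = 1 * 114 + 44
114 = 2 * 44 + 26
44 = 1 * 26 + 18
26 = 1 * 18 + 8
18 = 2 * 8 + 2
8 = 4 * 2 + 0
GCD(114, 158) = 2

No, not coprime (GCD = 2)


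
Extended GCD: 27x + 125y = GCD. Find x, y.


Tabular extended Euclidean (each row: r = 27*s + 125*t):
r=27, s=1, t=0
r=125, s=0, t=1
q=0: r=27, s=1, t=0   [27*(1) + 125*(0) = 27]
q=4: r=17, s=-4, t=1   [27*(-4) + 125*(1) = 17]
q=1: r=10, s=5, t=-1   [27*(5) + 125*(-1) = 10]
q=1: r=7, s=-9, t=2   [27*(-9) + 125*(2) = 7]
q=1: r=3, s=14, t=-3   [27*(14) + 125*(-3) = 3]
q=2: r=1, s=-37, t=8   [27*(-37) + 125*(8) = 1]
q=3: r=0, s=125, t=-27   [27*(125) + 125*(-27) = 0]
GCD = 1; from the row with r=1: x=-37, y=8
Check: 27*(-37) + 125*(8) = -999 + 1000 = 1

GCD = 1, x = -37, y = 8


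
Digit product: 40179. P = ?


4 × 0 × 1 × 7 × 9 = 0


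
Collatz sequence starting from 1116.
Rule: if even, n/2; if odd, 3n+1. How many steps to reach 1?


1116 → 558 → 279 → 838 → 419 → 1258 → 629 → 1888 → 944 → 472 → 236 → 118 → 59 → 178 → 89 → 268 → 134 → 67 → 202 → 101 → 304 → 152 → 76 → 38 → 19 → 58 → 29 → 88 → 44 → 22 → 11 → 34 → 17 → 52 → 26 → 13 → 40 → 20 → 10 → 5 → 16 → 8 → 4 → 2 → 1
Total steps = 44

44 steps


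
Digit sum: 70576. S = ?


7 + 0 + 5 + 7 + 6 = 25


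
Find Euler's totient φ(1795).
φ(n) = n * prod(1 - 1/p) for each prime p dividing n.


1795 = 5 × 359
Prime factors: 5, 359
φ(1795) = 1795 × (1-1/5) × (1-1/359)
= 1795 × 4/5 × 358/359 = 1432

φ(1795) = 1432


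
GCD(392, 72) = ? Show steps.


392 = 5 * 72 + 32
72 = 2 * 32 + 8
32 = 4 * 8 + 0
GCD = 8


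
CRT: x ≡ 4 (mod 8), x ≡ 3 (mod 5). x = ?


M = 8*5 = 40
M1 = M/8 = 5, M2 = M/5 = 8
M1^(-1) mod 8 = 5, M2^(-1) mod 5 = 2
x = 4*5*5 + 3*8*2 = 148
148 mod 40 = 28
Check: 28 mod 8 = 4 ✓, 28 mod 5 = 3 ✓

x ≡ 28 (mod 40)


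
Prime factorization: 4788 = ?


4788 / 2 = 2394
2394 / 2 = 1197
1197 / 3 = 399
399 / 3 = 133
133 / 7 = 19
19 / 19 = 1
4788 = 2^2 × 3^2 × 7 × 19


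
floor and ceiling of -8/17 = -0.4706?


-8/17 = -0.4706
floor = -1
ceil = 0

floor = -1, ceil = 0


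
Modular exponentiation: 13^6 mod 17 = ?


13^1 mod 17 = 13
13^2 mod 17 = 16
13^3 mod 17 = 4
13^4 mod 17 = 1
13^5 mod 17 = 13
13^6 mod 17 = 16


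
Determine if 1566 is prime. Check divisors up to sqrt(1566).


1566 / 2 = 783 (exact division)
1566 is NOT prime.

No, 1566 is not prime


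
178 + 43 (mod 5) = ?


178 + 43 = 221
221 mod 5 = 1


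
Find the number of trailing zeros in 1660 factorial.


floor(1660/5) = 332
floor(1660/25) = 66
floor(1660/125) = 13
floor(1660/625) = 2
Total = 413

413 trailing zeros


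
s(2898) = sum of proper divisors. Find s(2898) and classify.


Proper divisors: 1, 2, 3, 6, 7, 9, 14, 18, 21, 23, 42, 46, 63, 69, 126, 138, 161, 207, 322, 414, 483, 966, 1449
Sum = 1 + 2 + 3 + 6 + 7 + 9 + 14 + 18 + 21 + 23 + 42 + 46 + 63 + 69 + 126 + 138 + 161 + 207 + 322 + 414 + 483 + 966 + 1449 = 4590
4590 > 2898 → abundant

s(2898) = 4590 (abundant)


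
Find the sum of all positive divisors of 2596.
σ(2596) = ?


Divisors of 2596: 1, 2, 4, 11, 22, 44, 59, 118, 236, 649, 1298, 2596
Sum = 1 + 2 + 4 + 11 + 22 + 44 + 59 + 118 + 236 + 649 + 1298 + 2596 = 5040

σ(2596) = 5040


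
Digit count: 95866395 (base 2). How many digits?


95866395 in base 2 = 101101101101100111000011011
Number of digits = 27

27 digits (base 2)


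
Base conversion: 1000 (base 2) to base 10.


1000 (base 2) = 8 (decimal)
8 (decimal) = 8 (base 10)


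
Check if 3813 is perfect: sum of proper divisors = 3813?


Proper divisors of 3813: 1, 3, 31, 41, 93, 123, 1271
Sum = 1 + 3 + 31 + 41 + 93 + 123 + 1271 = 1563

No, 3813 is not perfect (1563 ≠ 3813)


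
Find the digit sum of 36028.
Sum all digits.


3 + 6 + 0 + 2 + 8 = 19


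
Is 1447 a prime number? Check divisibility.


Check divisors up to sqrt(1447) = 38.0395
No divisors found.
1447 is prime.

Yes, 1447 is prime


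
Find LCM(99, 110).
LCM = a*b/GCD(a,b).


GCD(99, 110) = 11
LCM = 99*110/11 = 10890/11 = 990

LCM = 990


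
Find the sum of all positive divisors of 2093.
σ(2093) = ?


Divisors of 2093: 1, 7, 13, 23, 91, 161, 299, 2093
Sum = 1 + 7 + 13 + 23 + 91 + 161 + 299 + 2093 = 2688

σ(2093) = 2688


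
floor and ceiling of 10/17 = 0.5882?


10/17 = 0.5882
floor = 0
ceil = 1

floor = 0, ceil = 1


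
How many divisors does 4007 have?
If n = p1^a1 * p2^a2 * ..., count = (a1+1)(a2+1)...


4007 = 4007^1
d(4007) = (1+1) = 2

2 divisors


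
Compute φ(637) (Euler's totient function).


637 = 7^2 × 13
Prime factors: 7, 13
φ(637) = 637 × (1-1/7) × (1-1/13)
= 637 × 6/7 × 12/13 = 504

φ(637) = 504


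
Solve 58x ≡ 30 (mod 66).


GCD(58, 66) = 2 divides 30
Divide: 29x ≡ 15 (mod 33)
x ≡ 21 (mod 33)


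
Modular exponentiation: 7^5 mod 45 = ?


7^1 mod 45 = 7
7^2 mod 45 = 4
7^3 mod 45 = 28
7^4 mod 45 = 16
7^5 mod 45 = 22


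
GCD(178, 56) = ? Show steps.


178 = 3 * 56 + 10
56 = 5 * 10 + 6
10 = 1 * 6 + 4
6 = 1 * 4 + 2
4 = 2 * 2 + 0
GCD = 2


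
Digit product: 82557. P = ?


8 × 2 × 5 × 5 × 7 = 2800


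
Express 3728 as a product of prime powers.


3728 / 2 = 1864
1864 / 2 = 932
932 / 2 = 466
466 / 2 = 233
233 / 233 = 1
3728 = 2^4 × 233


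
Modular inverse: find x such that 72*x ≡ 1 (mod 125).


Use the extended Euclidean algorithm on (125, 72); each row r = 125*s + 72*t:
r=125, s=1, t=0
r=72, s=0, t=1
q=1: r=53, s=1, t=-1   [125*(1) + 72*(-1) = 53]
q=1: r=19, s=-1, t=2   [125*(-1) + 72*(2) = 19]
q=2: r=15, s=3, t=-5   [125*(3) + 72*(-5) = 15]
q=1: r=4, s=-4, t=7   [125*(-4) + 72*(7) = 4]
q=3: r=3, s=15, t=-26   [125*(15) + 72*(-26) = 3]
q=1: r=1, s=-19, t=33   [125*(-19) + 72*(33) = 1]
q=3: r=0, s=72, t=-125   [125*(72) + 72*(-125) = 0]
GCD = 1 with t = 33, so 72*(33) ≡ 1 (mod 125)
Inverse = 33 mod 125 = 33
Check: 72 * 33 = 2376 ≡ 1 (mod 125)

72^(-1) ≡ 33 (mod 125)


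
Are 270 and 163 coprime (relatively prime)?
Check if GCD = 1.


Euclidean algorithm:
270 = 1 * 163 + 107
163 = 1 * 107 + 56
107 = 1 * 56 + 51
56 = 1 * 51 + 5
51 = 10 * 5 + 1
5 = 5 * 1 + 0
GCD(270, 163) = 1

Yes, coprime (GCD = 1)


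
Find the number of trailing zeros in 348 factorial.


floor(348/5) = 69
floor(348/25) = 13
floor(348/125) = 2
Total = 84

84 trailing zeros


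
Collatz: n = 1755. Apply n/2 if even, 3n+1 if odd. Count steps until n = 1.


1755 → 5266 → 2633 → 7900 → 3950 → 1975 → 5926 → 2963 → 8890 → 4445 → 13336 → 6668 → 3334 → 1667 → 5002 → 2501 → 7504 → 3752 → 1876 → 938 → 469 → 1408 → 704 → 352 → 176 → 88 → 44 → 22 → 11 → 34 → 17 → 52 → 26 → 13 → 40 → 20 → 10 → 5 → 16 → 8 → 4 → 2 → 1
Total steps = 42

42 steps


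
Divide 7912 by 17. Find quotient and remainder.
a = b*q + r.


7912 = 17 * 465 + 7
Check: 7905 + 7 = 7912

q = 465, r = 7


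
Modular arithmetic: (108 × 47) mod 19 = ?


108 × 47 = 5076
5076 mod 19 = 3


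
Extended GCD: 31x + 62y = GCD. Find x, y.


Tabular extended Euclidean (each row: r = 31*s + 62*t):
r=31, s=1, t=0
r=62, s=0, t=1
q=0: r=31, s=1, t=0   [31*(1) + 62*(0) = 31]
q=2: r=0, s=-2, t=1   [31*(-2) + 62*(1) = 0]
GCD = 31; from the row with r=31: x=1, y=0
Check: 31*(1) + 62*(0) = 31 + 0 = 31

GCD = 31, x = 1, y = 0


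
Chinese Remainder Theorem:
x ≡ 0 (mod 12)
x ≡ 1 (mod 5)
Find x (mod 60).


M = 12*5 = 60
M1 = M/12 = 5, M2 = M/5 = 12
M1^(-1) mod 12 = 5, M2^(-1) mod 5 = 3
x = 0*5*5 + 1*12*3 = 36
36 mod 60 = 36
Check: 36 mod 12 = 0 ✓, 36 mod 5 = 1 ✓

x ≡ 36 (mod 60)


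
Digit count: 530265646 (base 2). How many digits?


530265646 in base 2 = 11111100110110011011000101110
Number of digits = 29

29 digits (base 2)


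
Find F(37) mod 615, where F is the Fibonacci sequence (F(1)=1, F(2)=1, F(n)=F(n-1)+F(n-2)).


F(k) mod 615 for k=1..37:
1, 1, 2, 3, 5, 8, 13, 21, 34, 55, 89, 144, 233, 377, 610, 372, 367, 124, 491, 0, 491, 491, 367, 243, 610, 238, 233, 471, 89, 560, 34, 594, 13, 607, 5, 612, 2
F(37) mod 615 = 2


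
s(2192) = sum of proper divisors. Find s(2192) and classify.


Proper divisors: 1, 2, 4, 8, 16, 137, 274, 548, 1096
Sum = 1 + 2 + 4 + 8 + 16 + 137 + 274 + 548 + 1096 = 2086
2086 < 2192 → deficient

s(2192) = 2086 (deficient)


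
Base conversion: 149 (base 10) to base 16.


149 (base 10) = 149 (decimal)
149 (decimal) = 95 (base 16)


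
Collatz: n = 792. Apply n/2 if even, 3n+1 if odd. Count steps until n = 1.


792 → 396 → 198 → 99 → 298 → 149 → 448 → 224 → 112 → 56 → 28 → 14 → 7 → 22 → 11 → 34 → 17 → 52 → 26 → 13 → 40 → 20 → 10 → 5 → 16 → 8 → 4 → 2 → 1
Total steps = 28

28 steps


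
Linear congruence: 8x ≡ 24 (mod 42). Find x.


GCD(8, 42) = 2 divides 24
Divide: 4x ≡ 12 (mod 21)
x ≡ 3 (mod 21)


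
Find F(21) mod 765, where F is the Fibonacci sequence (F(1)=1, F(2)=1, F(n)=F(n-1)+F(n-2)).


F(k) mod 765 for k=1..21:
1, 1, 2, 3, 5, 8, 13, 21, 34, 55, 89, 144, 233, 377, 610, 222, 67, 289, 356, 645, 236
F(21) mod 765 = 236


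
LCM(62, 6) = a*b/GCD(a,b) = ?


GCD(62, 6) = 2
LCM = 62*6/2 = 372/2 = 186

LCM = 186


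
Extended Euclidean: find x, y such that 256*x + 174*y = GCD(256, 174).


Tabular extended Euclidean (each row: r = 256*s + 174*t):
r=256, s=1, t=0
r=174, s=0, t=1
q=1: r=82, s=1, t=-1   [256*(1) + 174*(-1) = 82]
q=2: r=10, s=-2, t=3   [256*(-2) + 174*(3) = 10]
q=8: r=2, s=17, t=-25   [256*(17) + 174*(-25) = 2]
q=5: r=0, s=-87, t=128   [256*(-87) + 174*(128) = 0]
GCD = 2; from the row with r=2: x=17, y=-25
Check: 256*(17) + 174*(-25) = 4352 - 4350 = 2

GCD = 2, x = 17, y = -25


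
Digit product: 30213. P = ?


3 × 0 × 2 × 1 × 3 = 0


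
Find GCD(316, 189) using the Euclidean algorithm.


316 = 1 * 189 + 127
189 = 1 * 127 + 62
127 = 2 * 62 + 3
62 = 20 * 3 + 2
3 = 1 * 2 + 1
2 = 2 * 1 + 0
GCD = 1


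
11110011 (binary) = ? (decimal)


11110011 (base 2) = 243 (decimal)
243 (decimal) = 243 (base 10)


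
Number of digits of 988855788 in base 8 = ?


988855788 in base 8 = 7274136754
Number of digits = 10

10 digits (base 8)


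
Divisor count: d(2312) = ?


2312 = 2^3 × 17^2
d(2312) = (3+1) × (2+1) = 12

12 divisors


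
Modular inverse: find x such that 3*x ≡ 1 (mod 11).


Use the extended Euclidean algorithm on (11, 3); each row r = 11*s + 3*t:
r=11, s=1, t=0
r=3, s=0, t=1
q=3: r=2, s=1, t=-3   [11*(1) + 3*(-3) = 2]
q=1: r=1, s=-1, t=4   [11*(-1) + 3*(4) = 1]
q=2: r=0, s=3, t=-11   [11*(3) + 3*(-11) = 0]
GCD = 1 with t = 4, so 3*(4) ≡ 1 (mod 11)
Inverse = 4 mod 11 = 4
Check: 3 * 4 = 12 ≡ 1 (mod 11)

3^(-1) ≡ 4 (mod 11)


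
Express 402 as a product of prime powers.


402 / 2 = 201
201 / 3 = 67
67 / 67 = 1
402 = 2 × 3 × 67


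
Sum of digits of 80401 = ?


8 + 0 + 4 + 0 + 1 = 13


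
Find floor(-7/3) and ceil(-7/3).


-7/3 = -2.3333
floor = -3
ceil = -2

floor = -3, ceil = -2


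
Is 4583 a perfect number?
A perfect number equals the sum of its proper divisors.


Proper divisors of 4583: 1
Sum = 1 = 1

No, 4583 is not perfect (1 ≠ 4583)


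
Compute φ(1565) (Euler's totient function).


1565 = 5 × 313
Prime factors: 5, 313
φ(1565) = 1565 × (1-1/5) × (1-1/313)
= 1565 × 4/5 × 312/313 = 1248

φ(1565) = 1248


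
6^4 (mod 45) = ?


6^1 mod 45 = 6
6^2 mod 45 = 36
6^3 mod 45 = 36
6^4 mod 45 = 36


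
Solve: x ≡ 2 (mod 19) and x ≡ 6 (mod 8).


M = 19*8 = 152
M1 = M/19 = 8, M2 = M/8 = 19
M1^(-1) mod 19 = 12, M2^(-1) mod 8 = 3
x = 2*8*12 + 6*19*3 = 534
534 mod 152 = 78
Check: 78 mod 19 = 2 ✓, 78 mod 8 = 6 ✓

x ≡ 78 (mod 152)


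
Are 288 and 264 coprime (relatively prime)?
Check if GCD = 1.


Euclidean algorithm:
288 = 1 * 264 + 24
264 = 11 * 24 + 0
GCD(288, 264) = 24

No, not coprime (GCD = 24)


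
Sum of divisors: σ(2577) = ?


Divisors of 2577: 1, 3, 859, 2577
Sum = 1 + 3 + 859 + 2577 = 3440

σ(2577) = 3440


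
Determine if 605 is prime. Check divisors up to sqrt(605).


605 / 5 = 121 (exact division)
605 is NOT prime.

No, 605 is not prime


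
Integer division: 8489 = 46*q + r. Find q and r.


8489 = 46 * 184 + 25
Check: 8464 + 25 = 8489

q = 184, r = 25


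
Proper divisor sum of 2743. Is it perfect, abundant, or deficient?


Proper divisors: 1, 13, 211
Sum = 1 + 13 + 211 = 225
225 < 2743 → deficient

s(2743) = 225 (deficient)


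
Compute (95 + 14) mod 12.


95 + 14 = 109
109 mod 12 = 1


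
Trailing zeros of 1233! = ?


floor(1233/5) = 246
floor(1233/25) = 49
floor(1233/125) = 9
floor(1233/625) = 1
Total = 305

305 trailing zeros


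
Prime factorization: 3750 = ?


3750 / 2 = 1875
1875 / 3 = 625
625 / 5 = 125
125 / 5 = 25
25 / 5 = 5
5 / 5 = 1
3750 = 2 × 3 × 5^4


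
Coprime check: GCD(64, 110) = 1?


Euclidean algorithm:
110 = 1 * 64 + 46
64 = 1 * 46 + 18
46 = 2 * 18 + 10
18 = 1 * 10 + 8
10 = 1 * 8 + 2
8 = 4 * 2 + 0
GCD(64, 110) = 2

No, not coprime (GCD = 2)


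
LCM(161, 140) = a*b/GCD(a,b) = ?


GCD(161, 140) = 7
LCM = 161*140/7 = 22540/7 = 3220

LCM = 3220


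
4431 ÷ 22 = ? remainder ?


4431 = 22 * 201 + 9
Check: 4422 + 9 = 4431

q = 201, r = 9


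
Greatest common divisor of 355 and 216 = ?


355 = 1 * 216 + 139
216 = 1 * 139 + 77
139 = 1 * 77 + 62
77 = 1 * 62 + 15
62 = 4 * 15 + 2
15 = 7 * 2 + 1
2 = 2 * 1 + 0
GCD = 1


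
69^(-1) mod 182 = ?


Use the extended Euclidean algorithm on (182, 69); each row r = 182*s + 69*t:
r=182, s=1, t=0
r=69, s=0, t=1
q=2: r=44, s=1, t=-2   [182*(1) + 69*(-2) = 44]
q=1: r=25, s=-1, t=3   [182*(-1) + 69*(3) = 25]
q=1: r=19, s=2, t=-5   [182*(2) + 69*(-5) = 19]
q=1: r=6, s=-3, t=8   [182*(-3) + 69*(8) = 6]
q=3: r=1, s=11, t=-29   [182*(11) + 69*(-29) = 1]
q=6: r=0, s=-69, t=182   [182*(-69) + 69*(182) = 0]
GCD = 1 with t = -29, so 69*(-29) ≡ 1 (mod 182)
Inverse = -29 mod 182 = 153
Check: 69 * 153 = 10557 ≡ 1 (mod 182)

69^(-1) ≡ 153 (mod 182)


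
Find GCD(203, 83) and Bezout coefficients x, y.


Tabular extended Euclidean (each row: r = 203*s + 83*t):
r=203, s=1, t=0
r=83, s=0, t=1
q=2: r=37, s=1, t=-2   [203*(1) + 83*(-2) = 37]
q=2: r=9, s=-2, t=5   [203*(-2) + 83*(5) = 9]
q=4: r=1, s=9, t=-22   [203*(9) + 83*(-22) = 1]
q=9: r=0, s=-83, t=203   [203*(-83) + 83*(203) = 0]
GCD = 1; from the row with r=1: x=9, y=-22
Check: 203*(9) + 83*(-22) = 1827 - 1826 = 1

GCD = 1, x = 9, y = -22


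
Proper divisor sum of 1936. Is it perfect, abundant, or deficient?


Proper divisors: 1, 2, 4, 8, 11, 16, 22, 44, 88, 121, 176, 242, 484, 968
Sum = 1 + 2 + 4 + 8 + 11 + 16 + 22 + 44 + 88 + 121 + 176 + 242 + 484 + 968 = 2187
2187 > 1936 → abundant

s(1936) = 2187 (abundant)


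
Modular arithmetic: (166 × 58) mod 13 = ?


166 × 58 = 9628
9628 mod 13 = 8


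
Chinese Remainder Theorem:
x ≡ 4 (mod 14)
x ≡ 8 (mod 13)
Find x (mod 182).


M = 14*13 = 182
M1 = M/14 = 13, M2 = M/13 = 14
M1^(-1) mod 14 = 13, M2^(-1) mod 13 = 1
x = 4*13*13 + 8*14*1 = 788
788 mod 182 = 60
Check: 60 mod 14 = 4 ✓, 60 mod 13 = 8 ✓

x ≡ 60 (mod 182)


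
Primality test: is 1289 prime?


Check divisors up to sqrt(1289) = 35.9026
No divisors found.
1289 is prime.

Yes, 1289 is prime


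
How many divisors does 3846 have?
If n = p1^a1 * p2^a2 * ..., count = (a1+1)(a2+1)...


3846 = 2^1 × 3^1 × 641^1
d(3846) = (1+1) × (1+1) × (1+1) = 8

8 divisors


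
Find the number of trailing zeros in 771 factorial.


floor(771/5) = 154
floor(771/25) = 30
floor(771/125) = 6
floor(771/625) = 1
Total = 191

191 trailing zeros


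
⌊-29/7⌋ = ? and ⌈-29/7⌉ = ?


-29/7 = -4.1429
floor = -5
ceil = -4

floor = -5, ceil = -4


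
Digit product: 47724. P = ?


4 × 7 × 7 × 2 × 4 = 1568


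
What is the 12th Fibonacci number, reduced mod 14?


F(k) mod 14 for k=1..12:
1, 1, 2, 3, 5, 8, 13, 7, 6, 13, 5, 4
F(12) mod 14 = 4


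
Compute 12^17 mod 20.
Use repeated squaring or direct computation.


12^1 mod 20 = 12
12^2 mod 20 = 4
12^3 mod 20 = 8
12^4 mod 20 = 16
12^5 mod 20 = 12
12^6 mod 20 = 4
12^7 mod 20 = 8
12^8 mod 20 = 16
12^9 mod 20 = 12
12^10 mod 20 = 4
12^11 mod 20 = 8
12^12 mod 20 = 16
12^13 mod 20 = 12
12^14 mod 20 = 4
12^15 mod 20 = 8
12^16 mod 20 = 16
12^17 mod 20 = 12


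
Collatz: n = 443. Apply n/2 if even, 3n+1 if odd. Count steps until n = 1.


443 → 1330 → 665 → 1996 → 998 → 499 → 1498 → 749 → 2248 → 1124 → 562 → 281 → 844 → 422 → 211 → 634 → 317 → 952 → 476 → 238 → 119 → 358 → 179 → 538 → 269 → 808 → 404 → 202 → 101 → 304 → 152 → 76 → 38 → 19 → 58 → 29 → 88 → 44 → 22 → 11 → 34 → 17 → 52 → 26 → 13 → 40 → 20 → 10 → 5 → 16 → 8 → 4 → 2 → 1
Total steps = 53

53 steps


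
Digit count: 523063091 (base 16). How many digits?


523063091 in base 16 = 1F2D4F33
Number of digits = 8

8 digits (base 16)


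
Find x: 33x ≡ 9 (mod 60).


GCD(33, 60) = 3 divides 9
Divide: 11x ≡ 3 (mod 20)
x ≡ 13 (mod 20)


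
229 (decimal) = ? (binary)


229 (base 10) = 229 (decimal)
229 (decimal) = 11100101 (base 2)


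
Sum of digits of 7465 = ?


7 + 4 + 6 + 5 = 22


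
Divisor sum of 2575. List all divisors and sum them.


Divisors of 2575: 1, 5, 25, 103, 515, 2575
Sum = 1 + 5 + 25 + 103 + 515 + 2575 = 3224

σ(2575) = 3224


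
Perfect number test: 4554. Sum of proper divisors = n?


Proper divisors of 4554: 1, 2, 3, 6, 9, 11, 18, 22, 23, 33, 46, 66, 69, 99, 138, 198, 207, 253, 414, 506, 759, 1518, 2277
Sum = 1 + 2 + 3 + 6 + 9 + 11 + 18 + 22 + 23 + 33 + 46 + 66 + 69 + 99 + 138 + 198 + 207 + 253 + 414 + 506 + 759 + 1518 + 2277 = 6678

No, 4554 is not perfect (6678 ≠ 4554)


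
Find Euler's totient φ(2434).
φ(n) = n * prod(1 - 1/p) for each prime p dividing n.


2434 = 2 × 1217
Prime factors: 2, 1217
φ(2434) = 2434 × (1-1/2) × (1-1/1217)
= 2434 × 1/2 × 1216/1217 = 1216

φ(2434) = 1216


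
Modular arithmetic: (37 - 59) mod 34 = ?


37 - 59 = -22
-22 mod 34 = 12


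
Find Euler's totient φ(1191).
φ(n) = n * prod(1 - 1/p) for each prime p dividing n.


1191 = 3 × 397
Prime factors: 3, 397
φ(1191) = 1191 × (1-1/3) × (1-1/397)
= 1191 × 2/3 × 396/397 = 792

φ(1191) = 792


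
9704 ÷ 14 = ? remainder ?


9704 = 14 * 693 + 2
Check: 9702 + 2 = 9704

q = 693, r = 2


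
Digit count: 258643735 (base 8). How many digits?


258643735 in base 8 = 1732513427
Number of digits = 10

10 digits (base 8)


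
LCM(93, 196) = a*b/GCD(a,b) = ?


GCD(93, 196) = 1
LCM = 93*196/1 = 18228/1 = 18228

LCM = 18228


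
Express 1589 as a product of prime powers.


1589 / 7 = 227
227 / 227 = 1
1589 = 7 × 227


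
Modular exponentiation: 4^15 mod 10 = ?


4^1 mod 10 = 4
4^2 mod 10 = 6
4^3 mod 10 = 4
4^4 mod 10 = 6
4^5 mod 10 = 4
4^6 mod 10 = 6
4^7 mod 10 = 4
4^8 mod 10 = 6
4^9 mod 10 = 4
4^10 mod 10 = 6
4^11 mod 10 = 4
4^12 mod 10 = 6
4^13 mod 10 = 4
4^14 mod 10 = 6
4^15 mod 10 = 4


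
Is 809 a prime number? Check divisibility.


Check divisors up to sqrt(809) = 28.4429
No divisors found.
809 is prime.

Yes, 809 is prime


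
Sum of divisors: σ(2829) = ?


Divisors of 2829: 1, 3, 23, 41, 69, 123, 943, 2829
Sum = 1 + 3 + 23 + 41 + 69 + 123 + 943 + 2829 = 4032

σ(2829) = 4032


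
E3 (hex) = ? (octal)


E3 (base 16) = 227 (decimal)
227 (decimal) = 343 (base 8)


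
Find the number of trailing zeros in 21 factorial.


floor(21/5) = 4
Total = 4

4 trailing zeros


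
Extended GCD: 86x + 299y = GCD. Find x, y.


Tabular extended Euclidean (each row: r = 86*s + 299*t):
r=86, s=1, t=0
r=299, s=0, t=1
q=0: r=86, s=1, t=0   [86*(1) + 299*(0) = 86]
q=3: r=41, s=-3, t=1   [86*(-3) + 299*(1) = 41]
q=2: r=4, s=7, t=-2   [86*(7) + 299*(-2) = 4]
q=10: r=1, s=-73, t=21   [86*(-73) + 299*(21) = 1]
q=4: r=0, s=299, t=-86   [86*(299) + 299*(-86) = 0]
GCD = 1; from the row with r=1: x=-73, y=21
Check: 86*(-73) + 299*(21) = -6278 + 6279 = 1

GCD = 1, x = -73, y = 21


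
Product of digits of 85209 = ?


8 × 5 × 2 × 0 × 9 = 0


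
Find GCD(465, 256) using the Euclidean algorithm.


465 = 1 * 256 + 209
256 = 1 * 209 + 47
209 = 4 * 47 + 21
47 = 2 * 21 + 5
21 = 4 * 5 + 1
5 = 5 * 1 + 0
GCD = 1


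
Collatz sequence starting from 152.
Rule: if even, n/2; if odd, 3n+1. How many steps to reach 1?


152 → 76 → 38 → 19 → 58 → 29 → 88 → 44 → 22 → 11 → 34 → 17 → 52 → 26 → 13 → 40 → 20 → 10 → 5 → 16 → 8 → 4 → 2 → 1
Total steps = 23

23 steps


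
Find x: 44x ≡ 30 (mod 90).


GCD(44, 90) = 2 divides 30
Divide: 22x ≡ 15 (mod 45)
x ≡ 15 (mod 45)


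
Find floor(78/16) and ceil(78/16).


78/16 = 4.8750
floor = 4
ceil = 5

floor = 4, ceil = 5


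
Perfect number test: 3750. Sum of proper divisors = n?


Proper divisors of 3750: 1, 2, 3, 5, 6, 10, 15, 25, 30, 50, 75, 125, 150, 250, 375, 625, 750, 1250, 1875
Sum = 1 + 2 + 3 + 5 + 6 + 10 + 15 + 25 + 30 + 50 + 75 + 125 + 150 + 250 + 375 + 625 + 750 + 1250 + 1875 = 5622

No, 3750 is not perfect (5622 ≠ 3750)


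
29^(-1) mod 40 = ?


Use the extended Euclidean algorithm on (40, 29); each row r = 40*s + 29*t:
r=40, s=1, t=0
r=29, s=0, t=1
q=1: r=11, s=1, t=-1   [40*(1) + 29*(-1) = 11]
q=2: r=7, s=-2, t=3   [40*(-2) + 29*(3) = 7]
q=1: r=4, s=3, t=-4   [40*(3) + 29*(-4) = 4]
q=1: r=3, s=-5, t=7   [40*(-5) + 29*(7) = 3]
q=1: r=1, s=8, t=-11   [40*(8) + 29*(-11) = 1]
q=3: r=0, s=-29, t=40   [40*(-29) + 29*(40) = 0]
GCD = 1 with t = -11, so 29*(-11) ≡ 1 (mod 40)
Inverse = -11 mod 40 = 29
Check: 29 * 29 = 841 ≡ 1 (mod 40)

29^(-1) ≡ 29 (mod 40)


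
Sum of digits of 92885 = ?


9 + 2 + 8 + 8 + 5 = 32


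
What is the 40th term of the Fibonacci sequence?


Sequence: 1, 1, 2, 3, 5, 8, 13, 21, 34, 55, 89, 144, 233, 377, 610, 987, 1597, 2584, 4181, 6765, 10946, 17711, 28657, 46368, 75025, 121393, 196418, 317811, 514229, 832040, 1346269, 2178309, 3524578, 5702887, 9227465, 14930352, 24157817, 39088169, 63245986, 102334155
F(40) = 102334155


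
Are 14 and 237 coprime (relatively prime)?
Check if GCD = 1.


Euclidean algorithm:
237 = 16 * 14 + 13
14 = 1 * 13 + 1
13 = 13 * 1 + 0
GCD(14, 237) = 1

Yes, coprime (GCD = 1)


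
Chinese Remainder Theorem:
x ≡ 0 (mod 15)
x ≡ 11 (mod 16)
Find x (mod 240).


M = 15*16 = 240
M1 = M/15 = 16, M2 = M/16 = 15
M1^(-1) mod 15 = 1, M2^(-1) mod 16 = 15
x = 0*16*1 + 11*15*15 = 2475
2475 mod 240 = 75
Check: 75 mod 15 = 0 ✓, 75 mod 16 = 11 ✓

x ≡ 75 (mod 240)


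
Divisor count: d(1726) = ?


1726 = 2^1 × 863^1
d(1726) = (1+1) × (1+1) = 4

4 divisors


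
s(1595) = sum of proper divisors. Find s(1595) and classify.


Proper divisors: 1, 5, 11, 29, 55, 145, 319
Sum = 1 + 5 + 11 + 29 + 55 + 145 + 319 = 565
565 < 1595 → deficient

s(1595) = 565 (deficient)


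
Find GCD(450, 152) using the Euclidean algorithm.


450 = 2 * 152 + 146
152 = 1 * 146 + 6
146 = 24 * 6 + 2
6 = 3 * 2 + 0
GCD = 2


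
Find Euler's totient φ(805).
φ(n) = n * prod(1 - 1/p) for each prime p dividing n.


805 = 5 × 7 × 23
Prime factors: 5, 7, 23
φ(805) = 805 × (1-1/5) × (1-1/7) × (1-1/23)
= 805 × 4/5 × 6/7 × 22/23 = 528

φ(805) = 528


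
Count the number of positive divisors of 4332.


4332 = 2^2 × 3^1 × 19^2
d(4332) = (2+1) × (1+1) × (2+1) = 18

18 divisors


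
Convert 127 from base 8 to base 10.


127 (base 8) = 87 (decimal)
87 (decimal) = 87 (base 10)


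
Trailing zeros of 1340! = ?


floor(1340/5) = 268
floor(1340/25) = 53
floor(1340/125) = 10
floor(1340/625) = 2
Total = 333

333 trailing zeros


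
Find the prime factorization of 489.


489 / 3 = 163
163 / 163 = 1
489 = 3 × 163


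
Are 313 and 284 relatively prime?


Euclidean algorithm:
313 = 1 * 284 + 29
284 = 9 * 29 + 23
29 = 1 * 23 + 6
23 = 3 * 6 + 5
6 = 1 * 5 + 1
5 = 5 * 1 + 0
GCD(313, 284) = 1

Yes, coprime (GCD = 1)


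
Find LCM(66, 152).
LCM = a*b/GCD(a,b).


GCD(66, 152) = 2
LCM = 66*152/2 = 10032/2 = 5016

LCM = 5016


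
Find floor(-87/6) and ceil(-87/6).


-87/6 = -14.5000
floor = -15
ceil = -14

floor = -15, ceil = -14


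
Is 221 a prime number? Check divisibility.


221 / 13 = 17 (exact division)
221 is NOT prime.

No, 221 is not prime


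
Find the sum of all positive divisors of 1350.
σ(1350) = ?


Divisors of 1350: 1, 2, 3, 5, 6, 9, 10, 15, 18, 25, 27, 30, 45, 50, 54, 75, 90, 135, 150, 225, 270, 450, 675, 1350
Sum = 1 + 2 + 3 + 5 + 6 + 9 + 10 + 15 + 18 + 25 + 27 + 30 + 45 + 50 + 54 + 75 + 90 + 135 + 150 + 225 + 270 + 450 + 675 + 1350 = 3720

σ(1350) = 3720


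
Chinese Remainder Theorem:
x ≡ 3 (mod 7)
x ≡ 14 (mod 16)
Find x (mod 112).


M = 7*16 = 112
M1 = M/7 = 16, M2 = M/16 = 7
M1^(-1) mod 7 = 4, M2^(-1) mod 16 = 7
x = 3*16*4 + 14*7*7 = 878
878 mod 112 = 94
Check: 94 mod 7 = 3 ✓, 94 mod 16 = 14 ✓

x ≡ 94 (mod 112)


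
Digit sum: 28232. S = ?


2 + 8 + 2 + 3 + 2 = 17


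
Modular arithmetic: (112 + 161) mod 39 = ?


112 + 161 = 273
273 mod 39 = 0


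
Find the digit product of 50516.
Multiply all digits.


5 × 0 × 5 × 1 × 6 = 0


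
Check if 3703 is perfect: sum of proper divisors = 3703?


Proper divisors of 3703: 1, 7, 23, 161, 529
Sum = 1 + 7 + 23 + 161 + 529 = 721

No, 3703 is not perfect (721 ≠ 3703)


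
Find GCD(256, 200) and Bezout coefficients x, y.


Tabular extended Euclidean (each row: r = 256*s + 200*t):
r=256, s=1, t=0
r=200, s=0, t=1
q=1: r=56, s=1, t=-1   [256*(1) + 200*(-1) = 56]
q=3: r=32, s=-3, t=4   [256*(-3) + 200*(4) = 32]
q=1: r=24, s=4, t=-5   [256*(4) + 200*(-5) = 24]
q=1: r=8, s=-7, t=9   [256*(-7) + 200*(9) = 8]
q=3: r=0, s=25, t=-32   [256*(25) + 200*(-32) = 0]
GCD = 8; from the row with r=8: x=-7, y=9
Check: 256*(-7) + 200*(9) = -1792 + 1800 = 8

GCD = 8, x = -7, y = 9


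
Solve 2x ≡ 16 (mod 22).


GCD(2, 22) = 2 divides 16
Divide: 1x ≡ 8 (mod 11)
x ≡ 8 (mod 11)


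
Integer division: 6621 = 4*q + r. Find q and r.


6621 = 4 * 1655 + 1
Check: 6620 + 1 = 6621

q = 1655, r = 1


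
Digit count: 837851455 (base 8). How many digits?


837851455 in base 8 = 6174114477
Number of digits = 10

10 digits (base 8)


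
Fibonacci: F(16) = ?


Sequence: 1, 1, 2, 3, 5, 8, 13, 21, 34, 55, 89, 144, 233, 377, 610, 987
F(16) = 987


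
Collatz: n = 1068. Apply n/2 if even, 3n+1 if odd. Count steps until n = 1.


1068 → 534 → 267 → 802 → 401 → 1204 → 602 → 301 → 904 → 452 → 226 → 113 → 340 → 170 → 85 → 256 → 128 → 64 → 32 → 16 → 8 → 4 → 2 → 1
Total steps = 23

23 steps


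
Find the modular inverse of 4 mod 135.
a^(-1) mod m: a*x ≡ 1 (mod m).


Use the extended Euclidean algorithm on (135, 4); each row r = 135*s + 4*t:
r=135, s=1, t=0
r=4, s=0, t=1
q=33: r=3, s=1, t=-33   [135*(1) + 4*(-33) = 3]
q=1: r=1, s=-1, t=34   [135*(-1) + 4*(34) = 1]
q=3: r=0, s=4, t=-135   [135*(4) + 4*(-135) = 0]
GCD = 1 with t = 34, so 4*(34) ≡ 1 (mod 135)
Inverse = 34 mod 135 = 34
Check: 4 * 34 = 136 ≡ 1 (mod 135)

4^(-1) ≡ 34 (mod 135)
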